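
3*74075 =222225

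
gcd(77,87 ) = 1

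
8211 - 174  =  8037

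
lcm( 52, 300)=3900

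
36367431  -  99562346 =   -  63194915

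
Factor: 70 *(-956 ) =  - 2^3*5^1*7^1*239^1 = - 66920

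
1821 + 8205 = 10026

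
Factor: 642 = 2^1*3^1*107^1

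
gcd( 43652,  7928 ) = 4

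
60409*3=181227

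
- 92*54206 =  - 4986952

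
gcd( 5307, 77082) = 87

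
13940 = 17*820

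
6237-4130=2107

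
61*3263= 199043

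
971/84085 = 971/84085 = 0.01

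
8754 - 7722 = 1032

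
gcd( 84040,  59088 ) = 8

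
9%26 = 9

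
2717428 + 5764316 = 8481744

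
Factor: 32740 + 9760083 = 673^1 *14551^1 = 9792823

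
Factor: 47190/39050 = 429/355  =  3^1 * 5^ ( - 1)*11^1*13^1*71^(-1) 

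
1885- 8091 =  - 6206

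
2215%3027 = 2215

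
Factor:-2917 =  - 2917^1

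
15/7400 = 3/1480 = 0.00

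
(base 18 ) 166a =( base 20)JEE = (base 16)1ed6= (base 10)7894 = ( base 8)17326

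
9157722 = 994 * 9213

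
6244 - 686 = 5558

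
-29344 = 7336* (-4 ) 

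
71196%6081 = 4305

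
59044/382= 154+108/191 = 154.57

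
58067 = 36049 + 22018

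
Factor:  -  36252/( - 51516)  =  3^( - 3 )*19^1 = 19/27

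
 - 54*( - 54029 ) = 2917566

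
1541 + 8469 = 10010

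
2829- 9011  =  -6182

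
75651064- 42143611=33507453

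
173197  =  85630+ 87567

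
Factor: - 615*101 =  - 3^1 * 5^1*41^1 * 101^1 = -62115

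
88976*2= 177952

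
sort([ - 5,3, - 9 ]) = [ - 9, - 5, 3]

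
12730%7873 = 4857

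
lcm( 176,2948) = 11792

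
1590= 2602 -1012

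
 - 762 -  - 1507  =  745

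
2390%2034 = 356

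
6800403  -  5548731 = 1251672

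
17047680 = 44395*384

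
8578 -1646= 6932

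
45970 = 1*45970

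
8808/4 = 2202 = 2202.00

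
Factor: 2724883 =7^1* 389269^1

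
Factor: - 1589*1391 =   -  7^1*13^1*107^1*227^1 = -  2210299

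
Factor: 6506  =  2^1*3253^1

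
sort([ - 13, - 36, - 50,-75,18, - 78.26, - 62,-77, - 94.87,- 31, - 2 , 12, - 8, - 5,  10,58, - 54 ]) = [-94.87,-78.26,  -  77, - 75,  -  62,- 54,-50, - 36, - 31,-13,-8,-5,  -  2, 10 , 12, 18,58 ] 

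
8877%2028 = 765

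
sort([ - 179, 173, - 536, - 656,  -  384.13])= [ - 656, - 536, - 384.13 , - 179, 173]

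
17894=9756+8138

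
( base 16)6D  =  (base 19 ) 5e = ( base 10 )109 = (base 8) 155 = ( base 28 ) 3p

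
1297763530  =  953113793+344649737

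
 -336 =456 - 792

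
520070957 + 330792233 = 850863190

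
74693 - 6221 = 68472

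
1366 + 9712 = 11078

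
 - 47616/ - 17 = 47616/17 = 2800.94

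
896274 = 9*99586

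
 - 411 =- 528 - -117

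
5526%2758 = 10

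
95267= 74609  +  20658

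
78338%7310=5238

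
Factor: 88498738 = 2^1*31^1*1427399^1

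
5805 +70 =5875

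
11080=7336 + 3744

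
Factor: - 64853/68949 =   -  3^(-2 )*47^(-1)*163^(- 1)*64853^1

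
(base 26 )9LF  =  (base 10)6645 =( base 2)1100111110101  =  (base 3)100010010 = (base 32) 6fl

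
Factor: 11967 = 3^1*3989^1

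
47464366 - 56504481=  -  9040115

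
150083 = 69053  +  81030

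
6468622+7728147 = 14196769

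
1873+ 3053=4926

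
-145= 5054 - 5199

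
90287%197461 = 90287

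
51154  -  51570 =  - 416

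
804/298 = 402/149  =  2.70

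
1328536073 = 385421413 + 943114660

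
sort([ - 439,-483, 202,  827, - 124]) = [ - 483, - 439,-124, 202,827]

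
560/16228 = 140/4057 = 0.03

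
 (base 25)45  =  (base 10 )105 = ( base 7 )210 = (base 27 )3o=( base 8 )151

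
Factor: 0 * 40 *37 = 0^1 = 0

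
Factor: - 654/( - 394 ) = 3^1*109^1*197^( - 1 ) = 327/197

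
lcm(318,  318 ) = 318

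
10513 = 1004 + 9509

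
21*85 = 1785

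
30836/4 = 7709 = 7709.00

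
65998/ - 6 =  - 32999/3= -  10999.67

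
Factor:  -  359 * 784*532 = -149734592=   - 2^6*7^3 * 19^1* 359^1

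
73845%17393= 4273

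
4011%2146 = 1865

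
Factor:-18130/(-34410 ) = 3^ (-1)*7^2  *31^(- 1 ) = 49/93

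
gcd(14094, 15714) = 162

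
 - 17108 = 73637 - 90745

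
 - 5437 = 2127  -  7564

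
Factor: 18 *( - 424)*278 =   -  2121696 = - 2^5*3^2*53^1*139^1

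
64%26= 12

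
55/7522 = 55/7522 = 0.01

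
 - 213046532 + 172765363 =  - 40281169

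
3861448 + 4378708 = 8240156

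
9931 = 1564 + 8367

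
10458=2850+7608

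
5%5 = 0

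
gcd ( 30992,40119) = 1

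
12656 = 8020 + 4636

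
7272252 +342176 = 7614428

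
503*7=3521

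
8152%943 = 608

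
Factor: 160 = 2^5*5^1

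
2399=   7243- 4844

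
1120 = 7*160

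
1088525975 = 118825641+969700334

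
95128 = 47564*2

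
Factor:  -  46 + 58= 2^2  *  3^1 = 12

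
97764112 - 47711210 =50052902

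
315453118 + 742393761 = 1057846879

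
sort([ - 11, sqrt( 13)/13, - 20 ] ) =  [ - 20, - 11,sqrt( 13)/13 ] 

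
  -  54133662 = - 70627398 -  - 16493736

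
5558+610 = 6168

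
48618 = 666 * 73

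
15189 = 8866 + 6323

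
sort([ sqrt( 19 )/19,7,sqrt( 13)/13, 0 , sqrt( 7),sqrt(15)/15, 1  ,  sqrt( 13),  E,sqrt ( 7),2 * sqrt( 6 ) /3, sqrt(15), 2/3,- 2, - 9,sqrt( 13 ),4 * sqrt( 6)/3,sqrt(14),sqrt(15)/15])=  [-9, - 2,0,  sqrt( 19)/19,sqrt(15)/15,sqrt( 15)/15,  sqrt( 13)/13,2/3, 1,2*sqrt(6)/3,sqrt( 7),sqrt( 7),  E, 4 * sqrt( 6)/3,sqrt ( 13) , sqrt( 13) , sqrt( 14 ),sqrt( 15 ),  7]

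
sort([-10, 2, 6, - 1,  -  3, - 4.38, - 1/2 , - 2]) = [ - 10, - 4.38,  -  3, - 2, - 1 , - 1/2,2,6]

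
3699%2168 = 1531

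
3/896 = 3/896 = 0.00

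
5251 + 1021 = 6272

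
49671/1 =49671 = 49671.00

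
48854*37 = 1807598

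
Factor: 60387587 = 13^2*17^1 *21019^1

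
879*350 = 307650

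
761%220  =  101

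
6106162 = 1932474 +4173688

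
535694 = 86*6229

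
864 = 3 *288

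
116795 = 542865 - 426070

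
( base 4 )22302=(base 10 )690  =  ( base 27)pf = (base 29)nn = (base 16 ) 2b2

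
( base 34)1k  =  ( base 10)54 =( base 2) 110110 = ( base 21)2c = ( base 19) 2G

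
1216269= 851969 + 364300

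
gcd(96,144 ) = 48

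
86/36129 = 86/36129 = 0.00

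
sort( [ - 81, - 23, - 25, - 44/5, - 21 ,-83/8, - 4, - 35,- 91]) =[ - 91, - 81, - 35, - 25, - 23, - 21, - 83/8,  -  44/5, - 4]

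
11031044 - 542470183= - 531439139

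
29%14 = 1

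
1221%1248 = 1221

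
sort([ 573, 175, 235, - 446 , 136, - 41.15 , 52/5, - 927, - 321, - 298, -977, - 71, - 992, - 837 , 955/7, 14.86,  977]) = [  -  992,  -  977, - 927,  -  837, -446, - 321, - 298,  -  71, - 41.15,52/5,14.86,136,955/7, 175,235, 573, 977 ] 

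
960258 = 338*2841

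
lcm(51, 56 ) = 2856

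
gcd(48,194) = 2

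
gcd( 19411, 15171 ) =1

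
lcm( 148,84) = 3108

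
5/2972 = 5/2972 = 0.00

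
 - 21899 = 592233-614132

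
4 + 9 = 13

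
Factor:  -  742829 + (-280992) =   -  1023821  =  - 1023821^1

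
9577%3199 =3179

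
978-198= 780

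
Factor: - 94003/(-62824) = 2^(  -  3 ) *7^1*13^1*1033^1*7853^( - 1)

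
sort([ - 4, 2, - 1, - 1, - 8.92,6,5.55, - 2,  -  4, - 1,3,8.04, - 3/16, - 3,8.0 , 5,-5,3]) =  [-8.92, -5,  -  4 , - 4, - 3, - 2, - 1, - 1, - 1, - 3/16,2, 3,3,5,5.55,6, 8.0,8.04]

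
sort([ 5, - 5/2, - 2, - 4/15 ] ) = [  -  5/2,  -  2, - 4/15,5]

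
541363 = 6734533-6193170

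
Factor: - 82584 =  - 2^3* 3^2*31^1*37^1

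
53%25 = 3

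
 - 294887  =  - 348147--53260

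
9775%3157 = 304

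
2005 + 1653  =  3658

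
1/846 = 1/846 = 0.00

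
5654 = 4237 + 1417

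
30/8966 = 15/4483  =  0.00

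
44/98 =22/49 = 0.45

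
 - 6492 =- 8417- - 1925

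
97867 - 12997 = 84870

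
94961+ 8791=103752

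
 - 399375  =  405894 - 805269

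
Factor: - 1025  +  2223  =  2^1* 599^1  =  1198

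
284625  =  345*825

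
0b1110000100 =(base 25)1B0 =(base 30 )100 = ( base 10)900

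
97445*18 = 1754010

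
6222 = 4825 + 1397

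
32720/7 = 32720/7 = 4674.29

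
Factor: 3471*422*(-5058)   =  -2^2*3^3*13^1*89^1*211^1*281^1  =  - 7408766196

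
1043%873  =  170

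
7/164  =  7/164 = 0.04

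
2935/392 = 2935/392 = 7.49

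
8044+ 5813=13857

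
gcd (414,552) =138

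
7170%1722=282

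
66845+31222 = 98067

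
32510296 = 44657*728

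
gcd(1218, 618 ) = 6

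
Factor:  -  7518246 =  -2^1*3^1*1061^1 * 1181^1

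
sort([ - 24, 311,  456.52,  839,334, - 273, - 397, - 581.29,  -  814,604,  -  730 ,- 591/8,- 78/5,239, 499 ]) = [-814, - 730,- 581.29, - 397, - 273, - 591/8,  -  24,-78/5, 239,311,334,  456.52, 499,604,839]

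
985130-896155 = 88975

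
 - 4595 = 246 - 4841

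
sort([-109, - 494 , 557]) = [ - 494, - 109,557 ]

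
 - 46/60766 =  -1 + 1320/1321=- 0.00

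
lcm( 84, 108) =756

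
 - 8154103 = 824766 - 8978869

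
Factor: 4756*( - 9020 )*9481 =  - 2^4*5^1*11^1*19^1*29^1 * 41^2 *499^1 = - 406726556720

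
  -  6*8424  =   - 50544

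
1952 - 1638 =314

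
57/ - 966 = - 1 + 303/322 = - 0.06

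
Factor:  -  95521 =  - 59^1*1619^1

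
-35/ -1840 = 7/368 = 0.02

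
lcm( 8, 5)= 40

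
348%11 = 7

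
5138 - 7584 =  - 2446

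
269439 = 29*9291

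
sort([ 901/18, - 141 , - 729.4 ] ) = [ - 729.4, - 141, 901/18] 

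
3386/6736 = 1693/3368 = 0.50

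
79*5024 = 396896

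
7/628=7/628  =  0.01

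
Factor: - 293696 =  - 2^6*13^1*353^1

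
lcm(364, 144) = 13104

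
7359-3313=4046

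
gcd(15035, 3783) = 97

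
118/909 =118/909 = 0.13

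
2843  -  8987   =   - 6144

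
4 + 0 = 4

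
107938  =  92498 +15440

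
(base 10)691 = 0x2B3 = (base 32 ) LJ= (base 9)847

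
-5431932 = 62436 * (  -  87 )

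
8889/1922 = 8889/1922 = 4.62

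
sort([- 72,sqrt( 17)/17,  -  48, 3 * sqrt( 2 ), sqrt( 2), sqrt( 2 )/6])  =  [ - 72 ,  -  48, sqrt( 2) /6,sqrt( 17) /17 , sqrt( 2),3*sqrt( 2 ) ] 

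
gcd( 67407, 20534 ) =1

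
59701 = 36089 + 23612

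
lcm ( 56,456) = 3192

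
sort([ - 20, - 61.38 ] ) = [-61.38 , - 20]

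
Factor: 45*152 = 2^3*3^2*5^1*19^1= 6840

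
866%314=238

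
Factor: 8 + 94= 2^1*3^1*17^1 = 102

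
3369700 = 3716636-346936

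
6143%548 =115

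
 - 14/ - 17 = 14/17 = 0.82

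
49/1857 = 49/1857 =0.03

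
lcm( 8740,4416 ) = 419520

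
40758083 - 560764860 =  - 520006777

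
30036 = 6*5006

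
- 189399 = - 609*311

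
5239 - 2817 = 2422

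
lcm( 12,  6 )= 12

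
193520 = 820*236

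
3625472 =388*9344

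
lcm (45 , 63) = 315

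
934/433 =2 + 68/433 = 2.16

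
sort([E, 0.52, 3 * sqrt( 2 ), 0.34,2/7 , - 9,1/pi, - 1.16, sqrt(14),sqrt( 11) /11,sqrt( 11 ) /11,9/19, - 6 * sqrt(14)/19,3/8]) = [-9, - 6*sqrt(14)/19, - 1.16,2/7,sqrt (11) /11,sqrt( 11) /11,1/pi,0.34,3/8,9/19,0.52,  E,sqrt( 14),3* sqrt (2)]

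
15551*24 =373224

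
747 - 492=255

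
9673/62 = 9673/62 = 156.02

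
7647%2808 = 2031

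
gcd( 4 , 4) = 4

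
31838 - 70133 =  - 38295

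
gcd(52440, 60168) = 552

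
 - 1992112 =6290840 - 8282952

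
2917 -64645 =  -61728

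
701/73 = 701/73 = 9.60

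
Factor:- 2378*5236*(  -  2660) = 33120213280= 2^5*5^1*7^2*11^1*17^1 * 19^1 * 29^1*41^1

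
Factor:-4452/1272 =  - 7/2 = - 2^( - 1 ) * 7^1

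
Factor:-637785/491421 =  - 3^1*5^1*7^( - 2)*3343^( - 1 ) * 14173^1 = - 212595/163807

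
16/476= 4/119 = 0.03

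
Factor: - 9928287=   -  3^2 * 1103143^1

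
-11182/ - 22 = 508 + 3/11 = 508.27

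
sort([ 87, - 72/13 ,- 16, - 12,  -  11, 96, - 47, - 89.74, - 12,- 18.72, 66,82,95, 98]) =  [ - 89.74,-47, - 18.72,-16, - 12,- 12, - 11 ,-72/13, 66,82,87, 95,96,98 ]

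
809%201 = 5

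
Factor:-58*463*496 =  - 2^5*29^1*31^1 * 463^1 = -13319584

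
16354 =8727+7627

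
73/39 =73/39=1.87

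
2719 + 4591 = 7310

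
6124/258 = 3062/129 = 23.74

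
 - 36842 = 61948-98790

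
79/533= 79/533 = 0.15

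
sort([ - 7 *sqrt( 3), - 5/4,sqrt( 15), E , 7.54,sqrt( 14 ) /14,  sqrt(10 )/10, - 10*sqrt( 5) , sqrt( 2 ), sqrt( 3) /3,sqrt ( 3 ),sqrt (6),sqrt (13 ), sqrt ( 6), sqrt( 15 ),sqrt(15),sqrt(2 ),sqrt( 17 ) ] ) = [ - 10* sqrt(5), - 7*sqrt( 3), - 5/4,  sqrt (14 ) /14,sqrt (10)/10, sqrt(3 )/3,sqrt(2 ),sqrt(2), sqrt( 3 ),sqrt ( 6 ),sqrt( 6),E,sqrt( 13 ),sqrt( 15 ), sqrt (15 ), sqrt(15 ),  sqrt( 17), 7.54 ] 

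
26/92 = 13/46=0.28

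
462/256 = 1 + 103/128 =1.80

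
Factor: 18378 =2^1*3^2*1021^1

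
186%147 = 39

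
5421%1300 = 221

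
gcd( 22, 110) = 22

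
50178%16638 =264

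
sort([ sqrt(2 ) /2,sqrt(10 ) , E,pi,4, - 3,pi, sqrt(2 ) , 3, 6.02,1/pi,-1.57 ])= [ - 3, - 1.57,1/pi,sqrt (2)/2,sqrt(2),E,3,pi, pi,sqrt(  10), 4, 6.02 ] 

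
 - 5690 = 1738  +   - 7428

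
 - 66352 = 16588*( - 4 ) 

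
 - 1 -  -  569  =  568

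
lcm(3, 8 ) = 24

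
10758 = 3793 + 6965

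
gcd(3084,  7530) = 6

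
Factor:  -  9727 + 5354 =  -4373^1 = -  4373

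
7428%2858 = 1712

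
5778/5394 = 963/899 = 1.07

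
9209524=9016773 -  - 192751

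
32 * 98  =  3136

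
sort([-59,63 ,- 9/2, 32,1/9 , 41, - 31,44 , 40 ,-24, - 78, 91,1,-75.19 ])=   [-78, -75.19,-59, - 31, -24, - 9/2,1/9,1 , 32, 40  ,  41, 44,63, 91 ] 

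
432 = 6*72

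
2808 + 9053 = 11861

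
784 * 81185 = 63649040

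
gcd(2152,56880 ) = 8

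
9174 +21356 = 30530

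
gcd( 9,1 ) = 1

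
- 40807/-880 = 46 + 327/880 = 46.37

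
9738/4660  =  2+209/2330 = 2.09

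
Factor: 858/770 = 39/35 = 3^1 *5^( - 1)*7^(- 1)*13^1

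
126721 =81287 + 45434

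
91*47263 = 4300933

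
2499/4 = 2499/4 = 624.75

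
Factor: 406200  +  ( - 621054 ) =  - 214854 = - 2^1 * 3^1*35809^1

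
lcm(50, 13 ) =650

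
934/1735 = 934/1735 = 0.54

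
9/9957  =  3/3319= 0.00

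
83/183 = 83/183 =0.45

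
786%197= 195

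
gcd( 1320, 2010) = 30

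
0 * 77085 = 0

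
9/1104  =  3/368 = 0.01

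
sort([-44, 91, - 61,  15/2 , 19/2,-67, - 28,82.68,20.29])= [ - 67, - 61 , - 44,-28,15/2, 19/2,20.29,82.68, 91 ] 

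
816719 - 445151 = 371568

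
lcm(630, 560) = 5040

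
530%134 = 128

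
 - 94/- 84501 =94/84501 =0.00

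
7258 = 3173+4085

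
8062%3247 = 1568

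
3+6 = 9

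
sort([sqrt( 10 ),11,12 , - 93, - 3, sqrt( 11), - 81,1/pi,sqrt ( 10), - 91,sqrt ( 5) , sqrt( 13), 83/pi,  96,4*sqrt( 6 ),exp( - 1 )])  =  [-93,  -  91, - 81, - 3 , 1/pi,exp( - 1),sqrt(  5),sqrt( 10 )  ,  sqrt( 10),  sqrt( 11),  sqrt( 13 ) , 4*sqrt ( 6),11, 12, 83/pi,96 ] 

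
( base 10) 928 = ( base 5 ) 12203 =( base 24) 1EG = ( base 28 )154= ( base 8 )1640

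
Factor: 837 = 3^3*31^1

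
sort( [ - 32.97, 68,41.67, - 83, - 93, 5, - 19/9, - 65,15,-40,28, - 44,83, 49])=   [ - 93,  -  83, - 65, - 44, - 40, - 32.97, - 19/9, 5, 15, 28, 41.67, 49,68,83]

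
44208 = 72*614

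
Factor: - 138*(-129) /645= 138/5 =2^1*3^1*5^ (-1)*23^1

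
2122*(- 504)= - 1069488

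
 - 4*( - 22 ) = 88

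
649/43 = 15  +  4/43 =15.09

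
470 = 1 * 470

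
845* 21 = 17745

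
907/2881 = 907/2881 = 0.31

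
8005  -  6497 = 1508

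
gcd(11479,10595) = 13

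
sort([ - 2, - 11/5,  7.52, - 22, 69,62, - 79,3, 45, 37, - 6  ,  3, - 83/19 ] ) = [ - 79, - 22, - 6, - 83/19, - 11/5, - 2,3,3, 7.52, 37, 45, 62,69 ]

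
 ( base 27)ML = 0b1001100111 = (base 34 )I3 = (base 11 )50A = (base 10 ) 615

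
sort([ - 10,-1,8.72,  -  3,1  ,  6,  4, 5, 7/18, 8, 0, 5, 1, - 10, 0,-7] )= [ - 10,-10, - 7,-3, -1, 0, 0, 7/18, 1, 1, 4,5, 5,6, 8, 8.72] 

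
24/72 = 1/3 = 0.33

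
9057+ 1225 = 10282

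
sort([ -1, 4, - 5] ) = [ - 5, - 1,4]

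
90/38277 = 10/4253 = 0.00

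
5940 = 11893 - 5953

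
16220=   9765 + 6455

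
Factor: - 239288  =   - 2^3*7^1*4273^1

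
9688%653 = 546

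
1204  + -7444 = -6240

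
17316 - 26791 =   -  9475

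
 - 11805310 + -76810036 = -88615346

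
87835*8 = 702680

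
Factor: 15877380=2^2*3^1*5^1*409^1*647^1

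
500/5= 100= 100.00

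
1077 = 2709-1632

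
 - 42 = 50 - 92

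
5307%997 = 322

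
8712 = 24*363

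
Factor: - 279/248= -2^( - 3 )*3^2 = - 9/8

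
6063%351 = 96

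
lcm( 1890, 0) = 0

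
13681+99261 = 112942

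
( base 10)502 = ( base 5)4002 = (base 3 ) 200121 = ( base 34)eq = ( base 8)766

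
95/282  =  95/282 = 0.34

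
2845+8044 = 10889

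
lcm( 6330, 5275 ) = 31650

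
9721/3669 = 9721/3669= 2.65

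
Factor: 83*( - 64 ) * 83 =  - 2^6*83^2 = - 440896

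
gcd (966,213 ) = 3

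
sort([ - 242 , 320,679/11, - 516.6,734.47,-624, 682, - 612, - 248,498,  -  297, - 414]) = [ - 624, - 612,-516.6  ,  -  414, - 297, - 248, - 242 , 679/11,320,498 , 682, 734.47]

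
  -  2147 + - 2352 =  - 4499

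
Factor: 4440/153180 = 2/69= 2^1*3^( - 1)*23^( - 1 )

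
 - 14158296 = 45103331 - 59261627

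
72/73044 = 2/2029 = 0.00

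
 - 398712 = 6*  ( - 66452)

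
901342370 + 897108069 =1798450439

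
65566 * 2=131132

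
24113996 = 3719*6484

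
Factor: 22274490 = 2^1 * 3^1*5^1*7^1*  73^1 * 1453^1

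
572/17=33 + 11/17=33.65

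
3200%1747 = 1453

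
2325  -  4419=-2094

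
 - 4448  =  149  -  4597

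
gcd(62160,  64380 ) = 2220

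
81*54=4374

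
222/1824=37/304= 0.12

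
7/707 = 1/101 = 0.01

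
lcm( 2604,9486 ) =132804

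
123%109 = 14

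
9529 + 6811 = 16340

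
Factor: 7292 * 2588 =2^4*647^1*1823^1 = 18871696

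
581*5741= 3335521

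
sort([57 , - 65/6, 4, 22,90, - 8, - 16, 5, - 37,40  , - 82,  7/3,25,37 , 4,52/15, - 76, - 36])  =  [ - 82,  -  76 , - 37, - 36, - 16 , - 65/6, - 8, 7/3, 52/15,4,4, 5,22, 25,37,40,57, 90]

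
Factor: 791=7^1*113^1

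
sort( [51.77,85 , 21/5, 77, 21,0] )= [0 , 21/5,21,51.77,77 , 85 ] 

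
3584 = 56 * 64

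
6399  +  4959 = 11358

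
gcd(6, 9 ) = 3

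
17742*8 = 141936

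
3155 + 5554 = 8709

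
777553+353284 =1130837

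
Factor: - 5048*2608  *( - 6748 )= 88838661632 =2^9*7^1*163^1*241^1*631^1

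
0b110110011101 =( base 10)3485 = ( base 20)8e5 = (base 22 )749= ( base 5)102420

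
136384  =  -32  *(-4262) 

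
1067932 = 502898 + 565034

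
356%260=96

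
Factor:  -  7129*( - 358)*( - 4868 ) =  - 2^3*179^1*1217^1*7129^1= - 12424021976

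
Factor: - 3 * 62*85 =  - 2^1*3^1*5^1 * 17^1*31^1 = -  15810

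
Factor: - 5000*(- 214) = 1070000 = 2^4 * 5^4 *107^1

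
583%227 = 129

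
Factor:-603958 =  - 2^1*301979^1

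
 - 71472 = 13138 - 84610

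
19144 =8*2393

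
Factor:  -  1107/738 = -3/2 = - 2^( - 1 )*3^1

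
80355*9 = 723195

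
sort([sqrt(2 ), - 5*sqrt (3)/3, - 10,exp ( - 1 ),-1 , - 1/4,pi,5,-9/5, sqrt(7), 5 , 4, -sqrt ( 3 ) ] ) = [ -10, -5*sqrt(3 ) /3, - 9/5,-sqrt( 3 ),-1, - 1/4,exp ( -1 ),sqrt( 2),sqrt (7),pi, 4,5,5 ]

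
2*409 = 818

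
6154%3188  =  2966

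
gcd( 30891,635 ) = 1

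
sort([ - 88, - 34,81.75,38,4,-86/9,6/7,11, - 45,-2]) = [ - 88,-45, - 34, - 86/9, - 2,6/7, 4, 11 , 38,81.75]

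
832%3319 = 832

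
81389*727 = 59169803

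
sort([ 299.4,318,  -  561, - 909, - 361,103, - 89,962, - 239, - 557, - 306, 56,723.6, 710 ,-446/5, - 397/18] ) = [ - 909  ,  -  561,-557, - 361,  -  306, - 239, - 446/5, - 89, - 397/18,  56, 103, 299.4, 318,710,723.6,962 ] 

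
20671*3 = 62013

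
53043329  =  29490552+23552777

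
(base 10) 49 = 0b110001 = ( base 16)31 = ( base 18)2D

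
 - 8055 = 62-8117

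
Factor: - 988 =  - 2^2*13^1 * 19^1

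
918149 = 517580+400569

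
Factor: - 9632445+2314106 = -7318339 = -  7^1*523^1*1999^1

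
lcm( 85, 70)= 1190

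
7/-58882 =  - 1 + 58875/58882 = - 0.00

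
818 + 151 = 969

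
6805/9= 6805/9 = 756.11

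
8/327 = 8/327 = 0.02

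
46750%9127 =1115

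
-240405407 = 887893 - 241293300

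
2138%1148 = 990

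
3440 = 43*80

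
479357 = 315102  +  164255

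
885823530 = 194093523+691730007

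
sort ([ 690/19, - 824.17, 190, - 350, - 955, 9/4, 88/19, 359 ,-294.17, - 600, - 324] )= [ - 955, - 824.17, - 600, - 350, - 324, -294.17, 9/4,88/19  ,  690/19, 190, 359 ] 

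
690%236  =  218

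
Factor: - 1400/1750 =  - 2^2*5^(-1 ) =- 4/5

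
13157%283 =139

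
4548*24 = 109152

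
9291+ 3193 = 12484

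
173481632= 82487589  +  90994043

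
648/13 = 49 + 11/13 = 49.85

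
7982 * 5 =39910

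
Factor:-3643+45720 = 7^1 * 6011^1 = 42077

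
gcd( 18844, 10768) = 2692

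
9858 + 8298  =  18156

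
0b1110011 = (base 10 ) 115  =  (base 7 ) 223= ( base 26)4b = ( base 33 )3g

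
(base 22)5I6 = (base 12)1772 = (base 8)5406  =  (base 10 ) 2822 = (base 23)57g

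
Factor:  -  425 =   -  5^2  *17^1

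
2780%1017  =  746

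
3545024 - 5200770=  - 1655746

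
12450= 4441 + 8009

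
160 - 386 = -226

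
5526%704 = 598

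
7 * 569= 3983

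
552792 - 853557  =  - 300765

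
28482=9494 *3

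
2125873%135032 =100393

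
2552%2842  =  2552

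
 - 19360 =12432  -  31792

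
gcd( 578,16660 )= 34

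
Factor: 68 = 2^2*17^1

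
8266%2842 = 2582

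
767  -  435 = 332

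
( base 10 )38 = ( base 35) 13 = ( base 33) 15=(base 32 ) 16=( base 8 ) 46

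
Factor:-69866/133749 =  - 2^1*3^(-2)*7^ ( - 1)*11^ (-1)*181^1 = -362/693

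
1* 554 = 554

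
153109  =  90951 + 62158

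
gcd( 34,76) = 2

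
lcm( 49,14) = 98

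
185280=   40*4632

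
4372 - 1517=2855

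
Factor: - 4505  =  -5^1*17^1*53^1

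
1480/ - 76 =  - 370/19= -19.47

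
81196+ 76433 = 157629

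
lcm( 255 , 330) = 5610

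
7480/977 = 7480/977 = 7.66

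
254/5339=254/5339=0.05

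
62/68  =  31/34 =0.91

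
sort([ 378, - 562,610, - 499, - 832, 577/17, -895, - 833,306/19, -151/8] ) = [ - 895,- 833, - 832, - 562, - 499 , - 151/8, 306/19,577/17,378,610]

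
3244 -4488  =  -1244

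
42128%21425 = 20703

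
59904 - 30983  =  28921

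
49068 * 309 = 15162012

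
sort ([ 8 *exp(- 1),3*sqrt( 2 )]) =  [8*exp(- 1 ),3 *sqrt(2)] 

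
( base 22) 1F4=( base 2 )1100110010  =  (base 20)20I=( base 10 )818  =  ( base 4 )30302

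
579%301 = 278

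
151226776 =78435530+72791246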